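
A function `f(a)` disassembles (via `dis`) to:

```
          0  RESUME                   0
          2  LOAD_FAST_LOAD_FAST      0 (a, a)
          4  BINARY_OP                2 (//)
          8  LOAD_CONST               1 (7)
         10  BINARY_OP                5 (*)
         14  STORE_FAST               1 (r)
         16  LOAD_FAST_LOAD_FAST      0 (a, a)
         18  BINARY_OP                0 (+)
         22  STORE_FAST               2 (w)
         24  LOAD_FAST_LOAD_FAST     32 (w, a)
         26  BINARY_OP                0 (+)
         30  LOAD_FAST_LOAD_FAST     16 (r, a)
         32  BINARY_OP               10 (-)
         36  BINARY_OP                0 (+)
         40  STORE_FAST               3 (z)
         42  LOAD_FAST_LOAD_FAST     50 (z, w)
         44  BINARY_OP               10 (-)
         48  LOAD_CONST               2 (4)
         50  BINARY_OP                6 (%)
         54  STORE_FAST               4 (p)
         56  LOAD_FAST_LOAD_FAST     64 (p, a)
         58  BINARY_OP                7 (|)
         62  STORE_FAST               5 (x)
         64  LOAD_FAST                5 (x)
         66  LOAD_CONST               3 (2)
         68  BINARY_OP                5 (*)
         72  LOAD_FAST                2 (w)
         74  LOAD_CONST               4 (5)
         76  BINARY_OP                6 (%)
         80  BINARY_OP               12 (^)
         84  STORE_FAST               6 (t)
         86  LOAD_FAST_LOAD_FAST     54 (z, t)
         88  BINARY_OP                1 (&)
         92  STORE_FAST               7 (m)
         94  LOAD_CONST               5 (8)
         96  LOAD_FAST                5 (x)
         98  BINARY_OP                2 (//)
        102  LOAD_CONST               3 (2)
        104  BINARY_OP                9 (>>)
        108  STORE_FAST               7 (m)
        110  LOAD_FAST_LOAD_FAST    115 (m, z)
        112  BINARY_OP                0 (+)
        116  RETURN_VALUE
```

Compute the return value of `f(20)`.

47

LOAD_FAST_LOAD_FAST a,a → push 20,20. Stack: [20, 20]
BINARY_OP // → 20 // 20 = 1. Stack: [1]
LOAD_CONST → push 7. Stack: [1, 7]
BINARY_OP * → 1 * 7 = 7. Stack: [7]
STORE_FAST r → r=7. Stack: []
LOAD_FAST_LOAD_FAST a,a → push 20,20. Stack: [20, 20]
BINARY_OP + → 20 + 20 = 40. Stack: [40]
STORE_FAST w → w=40. Stack: []
LOAD_FAST_LOAD_FAST w,a → push 40,20. Stack: [40, 20]
BINARY_OP + → 40 + 20 = 60. Stack: [60]
LOAD_FAST_LOAD_FAST r,a → push 7,20. Stack: [60, 7, 20]
BINARY_OP - → 7 - 20 = -13. Stack: [60, -13]
BINARY_OP + → 60 + -13 = 47. Stack: [47]
STORE_FAST z → z=47. Stack: []
LOAD_FAST_LOAD_FAST z,w → push 47,40. Stack: [47, 40]
BINARY_OP - → 47 - 40 = 7. Stack: [7]
LOAD_CONST → push 4. Stack: [7, 4]
BINARY_OP % → 7 % 4 = 3. Stack: [3]
STORE_FAST p → p=3. Stack: []
LOAD_FAST_LOAD_FAST p,a → push 3,20. Stack: [3, 20]
BINARY_OP | → 3 | 20 = 23. Stack: [23]
STORE_FAST x → x=23. Stack: []
LOAD_FAST x → push 23. Stack: [23]
LOAD_CONST → push 2. Stack: [23, 2]
BINARY_OP * → 23 * 2 = 46. Stack: [46]
LOAD_FAST w → push 40. Stack: [46, 40]
LOAD_CONST → push 5. Stack: [46, 40, 5]
BINARY_OP % → 40 % 5 = 0. Stack: [46, 0]
BINARY_OP ^ → 46 ^ 0 = 46. Stack: [46]
STORE_FAST t → t=46. Stack: []
LOAD_FAST_LOAD_FAST z,t → push 47,46. Stack: [47, 46]
BINARY_OP & → 47 & 46 = 46. Stack: [46]
STORE_FAST m → m=46. Stack: []
LOAD_CONST → push 8. Stack: [8]
LOAD_FAST x → push 23. Stack: [8, 23]
BINARY_OP // → 8 // 23 = 0. Stack: [0]
LOAD_CONST → push 2. Stack: [0, 2]
BINARY_OP >> → 0 >> 2 = 0. Stack: [0]
STORE_FAST m → m=0. Stack: []
LOAD_FAST_LOAD_FAST m,z → push 0,47. Stack: [0, 47]
BINARY_OP + → 0 + 47 = 47. Stack: [47]
RETURN_VALUE → return 47.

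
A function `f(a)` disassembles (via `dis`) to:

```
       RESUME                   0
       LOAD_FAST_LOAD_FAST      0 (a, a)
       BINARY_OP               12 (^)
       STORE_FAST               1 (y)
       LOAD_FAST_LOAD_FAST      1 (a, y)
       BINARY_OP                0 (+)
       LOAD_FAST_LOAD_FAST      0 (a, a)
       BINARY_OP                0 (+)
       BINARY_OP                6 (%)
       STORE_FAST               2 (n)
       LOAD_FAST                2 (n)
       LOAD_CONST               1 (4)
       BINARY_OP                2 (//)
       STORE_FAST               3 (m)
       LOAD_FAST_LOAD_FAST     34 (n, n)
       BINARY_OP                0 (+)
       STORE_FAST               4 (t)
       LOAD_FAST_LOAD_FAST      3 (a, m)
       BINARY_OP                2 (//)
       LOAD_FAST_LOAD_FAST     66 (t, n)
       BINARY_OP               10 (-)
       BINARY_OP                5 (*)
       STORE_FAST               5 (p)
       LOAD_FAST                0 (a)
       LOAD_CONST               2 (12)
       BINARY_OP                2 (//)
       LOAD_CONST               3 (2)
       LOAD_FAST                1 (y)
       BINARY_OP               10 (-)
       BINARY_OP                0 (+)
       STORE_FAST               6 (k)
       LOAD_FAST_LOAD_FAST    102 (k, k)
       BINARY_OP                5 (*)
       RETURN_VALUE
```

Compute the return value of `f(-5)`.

1

LOAD_FAST_LOAD_FAST a,a → push -5,-5. Stack: [-5, -5]
BINARY_OP ^ → -5 ^ -5 = 0. Stack: [0]
STORE_FAST y → y=0. Stack: []
LOAD_FAST_LOAD_FAST a,y → push -5,0. Stack: [-5, 0]
BINARY_OP + → -5 + 0 = -5. Stack: [-5]
LOAD_FAST_LOAD_FAST a,a → push -5,-5. Stack: [-5, -5, -5]
BINARY_OP + → -5 + -5 = -10. Stack: [-5, -10]
BINARY_OP % → -5 % -10 = -5. Stack: [-5]
STORE_FAST n → n=-5. Stack: []
LOAD_FAST n → push -5. Stack: [-5]
LOAD_CONST → push 4. Stack: [-5, 4]
BINARY_OP // → -5 // 4 = -2. Stack: [-2]
STORE_FAST m → m=-2. Stack: []
LOAD_FAST_LOAD_FAST n,n → push -5,-5. Stack: [-5, -5]
BINARY_OP + → -5 + -5 = -10. Stack: [-10]
STORE_FAST t → t=-10. Stack: []
LOAD_FAST_LOAD_FAST a,m → push -5,-2. Stack: [-5, -2]
BINARY_OP // → -5 // -2 = 2. Stack: [2]
LOAD_FAST_LOAD_FAST t,n → push -10,-5. Stack: [2, -10, -5]
BINARY_OP - → -10 - -5 = -5. Stack: [2, -5]
BINARY_OP * → 2 * -5 = -10. Stack: [-10]
STORE_FAST p → p=-10. Stack: []
LOAD_FAST a → push -5. Stack: [-5]
LOAD_CONST → push 12. Stack: [-5, 12]
BINARY_OP // → -5 // 12 = -1. Stack: [-1]
LOAD_CONST → push 2. Stack: [-1, 2]
LOAD_FAST y → push 0. Stack: [-1, 2, 0]
BINARY_OP - → 2 - 0 = 2. Stack: [-1, 2]
BINARY_OP + → -1 + 2 = 1. Stack: [1]
STORE_FAST k → k=1. Stack: []
LOAD_FAST_LOAD_FAST k,k → push 1,1. Stack: [1, 1]
BINARY_OP * → 1 * 1 = 1. Stack: [1]
RETURN_VALUE → return 1.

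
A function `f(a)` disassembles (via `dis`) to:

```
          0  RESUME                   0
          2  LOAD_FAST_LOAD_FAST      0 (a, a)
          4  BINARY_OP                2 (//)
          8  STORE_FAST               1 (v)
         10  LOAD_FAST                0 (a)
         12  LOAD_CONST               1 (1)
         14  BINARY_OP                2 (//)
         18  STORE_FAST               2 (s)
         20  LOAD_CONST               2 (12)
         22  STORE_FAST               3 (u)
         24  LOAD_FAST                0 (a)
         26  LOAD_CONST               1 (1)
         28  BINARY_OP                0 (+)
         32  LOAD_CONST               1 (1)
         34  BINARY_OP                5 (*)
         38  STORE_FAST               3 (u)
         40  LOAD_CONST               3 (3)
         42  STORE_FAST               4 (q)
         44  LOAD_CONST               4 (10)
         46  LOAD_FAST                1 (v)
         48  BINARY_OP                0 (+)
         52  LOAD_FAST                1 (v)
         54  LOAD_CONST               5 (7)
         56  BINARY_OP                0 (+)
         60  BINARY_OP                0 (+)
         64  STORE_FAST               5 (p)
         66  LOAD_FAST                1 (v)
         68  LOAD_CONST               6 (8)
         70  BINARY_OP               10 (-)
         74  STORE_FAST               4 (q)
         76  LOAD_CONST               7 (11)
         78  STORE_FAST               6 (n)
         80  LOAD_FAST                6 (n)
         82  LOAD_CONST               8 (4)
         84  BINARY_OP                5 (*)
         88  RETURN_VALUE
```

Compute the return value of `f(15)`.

LOAD_FAST_LOAD_FAST a,a → push 15,15. Stack: [15, 15]
BINARY_OP // → 15 // 15 = 1. Stack: [1]
STORE_FAST v → v=1. Stack: []
LOAD_FAST a → push 15. Stack: [15]
LOAD_CONST → push 1. Stack: [15, 1]
BINARY_OP // → 15 // 1 = 15. Stack: [15]
STORE_FAST s → s=15. Stack: []
LOAD_CONST → push 12. Stack: [12]
STORE_FAST u → u=12. Stack: []
LOAD_FAST a → push 15. Stack: [15]
LOAD_CONST → push 1. Stack: [15, 1]
BINARY_OP + → 15 + 1 = 16. Stack: [16]
LOAD_CONST → push 1. Stack: [16, 1]
BINARY_OP * → 16 * 1 = 16. Stack: [16]
STORE_FAST u → u=16. Stack: []
LOAD_CONST → push 3. Stack: [3]
STORE_FAST q → q=3. Stack: []
LOAD_CONST → push 10. Stack: [10]
LOAD_FAST v → push 1. Stack: [10, 1]
BINARY_OP + → 10 + 1 = 11. Stack: [11]
LOAD_FAST v → push 1. Stack: [11, 1]
LOAD_CONST → push 7. Stack: [11, 1, 7]
BINARY_OP + → 1 + 7 = 8. Stack: [11, 8]
BINARY_OP + → 11 + 8 = 19. Stack: [19]
STORE_FAST p → p=19. Stack: []
LOAD_FAST v → push 1. Stack: [1]
LOAD_CONST → push 8. Stack: [1, 8]
BINARY_OP - → 1 - 8 = -7. Stack: [-7]
STORE_FAST q → q=-7. Stack: []
LOAD_CONST → push 11. Stack: [11]
STORE_FAST n → n=11. Stack: []
LOAD_FAST n → push 11. Stack: [11]
LOAD_CONST → push 4. Stack: [11, 4]
BINARY_OP * → 11 * 4 = 44. Stack: [44]
RETURN_VALUE → return 44.

44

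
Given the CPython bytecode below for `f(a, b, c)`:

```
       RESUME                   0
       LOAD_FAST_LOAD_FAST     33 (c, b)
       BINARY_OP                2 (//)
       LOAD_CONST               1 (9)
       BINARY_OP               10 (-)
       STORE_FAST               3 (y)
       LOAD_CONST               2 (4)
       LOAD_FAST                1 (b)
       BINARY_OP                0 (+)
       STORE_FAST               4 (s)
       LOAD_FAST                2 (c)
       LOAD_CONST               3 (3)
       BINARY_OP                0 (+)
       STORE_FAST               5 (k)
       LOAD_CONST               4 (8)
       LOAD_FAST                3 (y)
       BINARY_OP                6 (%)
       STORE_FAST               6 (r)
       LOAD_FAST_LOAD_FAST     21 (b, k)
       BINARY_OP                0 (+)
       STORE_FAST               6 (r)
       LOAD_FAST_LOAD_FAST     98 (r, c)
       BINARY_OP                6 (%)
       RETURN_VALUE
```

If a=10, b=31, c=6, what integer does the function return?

4

LOAD_FAST_LOAD_FAST c,b → push 6,31. Stack: [6, 31]
BINARY_OP // → 6 // 31 = 0. Stack: [0]
LOAD_CONST → push 9. Stack: [0, 9]
BINARY_OP - → 0 - 9 = -9. Stack: [-9]
STORE_FAST y → y=-9. Stack: []
LOAD_CONST → push 4. Stack: [4]
LOAD_FAST b → push 31. Stack: [4, 31]
BINARY_OP + → 4 + 31 = 35. Stack: [35]
STORE_FAST s → s=35. Stack: []
LOAD_FAST c → push 6. Stack: [6]
LOAD_CONST → push 3. Stack: [6, 3]
BINARY_OP + → 6 + 3 = 9. Stack: [9]
STORE_FAST k → k=9. Stack: []
LOAD_CONST → push 8. Stack: [8]
LOAD_FAST y → push -9. Stack: [8, -9]
BINARY_OP % → 8 % -9 = -1. Stack: [-1]
STORE_FAST r → r=-1. Stack: []
LOAD_FAST_LOAD_FAST b,k → push 31,9. Stack: [31, 9]
BINARY_OP + → 31 + 9 = 40. Stack: [40]
STORE_FAST r → r=40. Stack: []
LOAD_FAST_LOAD_FAST r,c → push 40,6. Stack: [40, 6]
BINARY_OP % → 40 % 6 = 4. Stack: [4]
RETURN_VALUE → return 4.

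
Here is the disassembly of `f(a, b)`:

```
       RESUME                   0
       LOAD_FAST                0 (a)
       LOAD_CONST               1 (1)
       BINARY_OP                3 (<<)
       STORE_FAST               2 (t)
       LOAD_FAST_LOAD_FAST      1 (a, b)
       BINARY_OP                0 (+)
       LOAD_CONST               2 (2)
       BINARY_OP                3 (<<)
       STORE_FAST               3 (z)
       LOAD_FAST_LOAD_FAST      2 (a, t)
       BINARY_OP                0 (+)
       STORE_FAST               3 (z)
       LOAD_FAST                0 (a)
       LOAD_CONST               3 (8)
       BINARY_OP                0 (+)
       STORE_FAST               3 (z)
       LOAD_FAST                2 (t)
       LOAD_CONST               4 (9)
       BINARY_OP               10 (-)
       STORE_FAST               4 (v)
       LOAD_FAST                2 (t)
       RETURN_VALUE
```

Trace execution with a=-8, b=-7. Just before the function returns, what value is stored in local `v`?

-25

LOAD_FAST a → push -8. Stack: [-8]
LOAD_CONST → push 1. Stack: [-8, 1]
BINARY_OP << → -8 << 1 = -16. Stack: [-16]
STORE_FAST t → t=-16. Stack: []
LOAD_FAST_LOAD_FAST a,b → push -8,-7. Stack: [-8, -7]
BINARY_OP + → -8 + -7 = -15. Stack: [-15]
LOAD_CONST → push 2. Stack: [-15, 2]
BINARY_OP << → -15 << 2 = -60. Stack: [-60]
STORE_FAST z → z=-60. Stack: []
LOAD_FAST_LOAD_FAST a,t → push -8,-16. Stack: [-8, -16]
BINARY_OP + → -8 + -16 = -24. Stack: [-24]
STORE_FAST z → z=-24. Stack: []
LOAD_FAST a → push -8. Stack: [-8]
LOAD_CONST → push 8. Stack: [-8, 8]
BINARY_OP + → -8 + 8 = 0. Stack: [0]
STORE_FAST z → z=0. Stack: []
LOAD_FAST t → push -16. Stack: [-16]
LOAD_CONST → push 9. Stack: [-16, 9]
BINARY_OP - → -16 - 9 = -25. Stack: [-25]
STORE_FAST v → v=-25. Stack: []
LOAD_FAST t → push -16. Stack: [-16]
RETURN_VALUE → return -16.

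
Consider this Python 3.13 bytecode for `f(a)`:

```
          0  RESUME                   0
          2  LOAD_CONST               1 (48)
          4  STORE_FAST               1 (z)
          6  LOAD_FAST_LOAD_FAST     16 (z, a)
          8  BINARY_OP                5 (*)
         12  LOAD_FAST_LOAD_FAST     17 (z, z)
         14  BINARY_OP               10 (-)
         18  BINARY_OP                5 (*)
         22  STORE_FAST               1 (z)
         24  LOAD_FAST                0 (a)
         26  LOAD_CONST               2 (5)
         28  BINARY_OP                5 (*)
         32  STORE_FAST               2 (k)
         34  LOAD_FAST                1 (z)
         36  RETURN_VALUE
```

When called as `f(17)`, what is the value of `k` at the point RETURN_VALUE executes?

LOAD_CONST → push 48. Stack: [48]
STORE_FAST z → z=48. Stack: []
LOAD_FAST_LOAD_FAST z,a → push 48,17. Stack: [48, 17]
BINARY_OP * → 48 * 17 = 816. Stack: [816]
LOAD_FAST_LOAD_FAST z,z → push 48,48. Stack: [816, 48, 48]
BINARY_OP - → 48 - 48 = 0. Stack: [816, 0]
BINARY_OP * → 816 * 0 = 0. Stack: [0]
STORE_FAST z → z=0. Stack: []
LOAD_FAST a → push 17. Stack: [17]
LOAD_CONST → push 5. Stack: [17, 5]
BINARY_OP * → 17 * 5 = 85. Stack: [85]
STORE_FAST k → k=85. Stack: []
LOAD_FAST z → push 0. Stack: [0]
RETURN_VALUE → return 0.

85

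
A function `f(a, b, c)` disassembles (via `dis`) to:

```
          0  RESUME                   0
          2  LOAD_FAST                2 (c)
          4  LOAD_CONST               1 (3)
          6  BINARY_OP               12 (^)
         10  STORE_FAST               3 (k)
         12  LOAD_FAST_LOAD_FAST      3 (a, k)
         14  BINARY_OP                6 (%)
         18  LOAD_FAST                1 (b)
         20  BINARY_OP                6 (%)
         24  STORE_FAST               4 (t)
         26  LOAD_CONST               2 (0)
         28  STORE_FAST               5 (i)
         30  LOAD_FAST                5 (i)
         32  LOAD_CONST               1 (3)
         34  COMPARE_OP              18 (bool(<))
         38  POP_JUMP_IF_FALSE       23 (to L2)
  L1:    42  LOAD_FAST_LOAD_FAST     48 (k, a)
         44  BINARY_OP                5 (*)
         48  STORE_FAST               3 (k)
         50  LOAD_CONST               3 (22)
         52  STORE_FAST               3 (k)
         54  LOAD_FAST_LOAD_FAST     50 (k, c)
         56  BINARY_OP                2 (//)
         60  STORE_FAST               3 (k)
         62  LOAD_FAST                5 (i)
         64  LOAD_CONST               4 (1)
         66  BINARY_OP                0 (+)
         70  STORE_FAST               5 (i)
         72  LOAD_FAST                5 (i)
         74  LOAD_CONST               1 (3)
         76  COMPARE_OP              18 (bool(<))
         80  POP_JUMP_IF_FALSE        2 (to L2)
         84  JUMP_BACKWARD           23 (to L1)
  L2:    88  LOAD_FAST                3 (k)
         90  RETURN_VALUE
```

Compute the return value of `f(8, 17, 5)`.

LOAD_FAST c → push 5. Stack: [5]
LOAD_CONST → push 3. Stack: [5, 3]
BINARY_OP ^ → 5 ^ 3 = 6. Stack: [6]
STORE_FAST k → k=6. Stack: []
LOAD_FAST_LOAD_FAST a,k → push 8,6. Stack: [8, 6]
BINARY_OP % → 8 % 6 = 2. Stack: [2]
LOAD_FAST b → push 17. Stack: [2, 17]
BINARY_OP % → 2 % 17 = 2. Stack: [2]
STORE_FAST t → t=2. Stack: []
LOAD_CONST → push 0. Stack: [0]
STORE_FAST i → i=0. Stack: []
LOAD_FAST i → push 0. Stack: [0]
LOAD_CONST → push 3. Stack: [0, 3]
COMPARE_OP bool(<) → 0 vs 3 = True. Stack: [True]
POP_JUMP_IF_FALSE → pop True; no jump. Stack: []
LOAD_FAST_LOAD_FAST k,a → push 6,8. Stack: [6, 8]
BINARY_OP * → 6 * 8 = 48. Stack: [48]
STORE_FAST k → k=48. Stack: []
LOAD_CONST → push 22. Stack: [22]
STORE_FAST k → k=22. Stack: []
LOAD_FAST_LOAD_FAST k,c → push 22,5. Stack: [22, 5]
BINARY_OP // → 22 // 5 = 4. Stack: [4]
STORE_FAST k → k=4. Stack: []
LOAD_FAST i → push 0. Stack: [0]
LOAD_CONST → push 1. Stack: [0, 1]
BINARY_OP + → 0 + 1 = 1. Stack: [1]
STORE_FAST i → i=1. Stack: []
LOAD_FAST i → push 1. Stack: [1]
LOAD_CONST → push 3. Stack: [1, 3]
COMPARE_OP bool(<) → 1 vs 3 = True. Stack: [True]
POP_JUMP_IF_FALSE → pop True; no jump. Stack: []
LOAD_FAST_LOAD_FAST k,a → push 4,8. Stack: [4, 8]
BINARY_OP * → 4 * 8 = 32. Stack: [32]
STORE_FAST k → k=32. Stack: []
LOAD_CONST → push 22. Stack: [22]
STORE_FAST k → k=22. Stack: []
LOAD_FAST_LOAD_FAST k,c → push 22,5. Stack: [22, 5]
BINARY_OP // → 22 // 5 = 4. Stack: [4]
STORE_FAST k → k=4. Stack: []
LOAD_FAST i → push 1. Stack: [1]
LOAD_CONST → push 1. Stack: [1, 1]
BINARY_OP + → 1 + 1 = 2. Stack: [2]
STORE_FAST i → i=2. Stack: []
LOAD_FAST i → push 2. Stack: [2]
LOAD_CONST → push 3. Stack: [2, 3]
COMPARE_OP bool(<) → 2 vs 3 = True. Stack: [True]
POP_JUMP_IF_FALSE → pop True; no jump. Stack: []
LOAD_FAST_LOAD_FAST k,a → push 4,8. Stack: [4, 8]
BINARY_OP * → 4 * 8 = 32. Stack: [32]
STORE_FAST k → k=32. Stack: []
LOAD_CONST → push 22. Stack: [22]
STORE_FAST k → k=22. Stack: []
LOAD_FAST_LOAD_FAST k,c → push 22,5. Stack: [22, 5]
BINARY_OP // → 22 // 5 = 4. Stack: [4]
STORE_FAST k → k=4. Stack: []
LOAD_FAST i → push 2. Stack: [2]
LOAD_CONST → push 1. Stack: [2, 1]
BINARY_OP + → 2 + 1 = 3. Stack: [3]
STORE_FAST i → i=3. Stack: []
LOAD_FAST i → push 3. Stack: [3]
LOAD_CONST → push 3. Stack: [3, 3]
COMPARE_OP bool(<) → 3 vs 3 = False. Stack: [False]
POP_JUMP_IF_FALSE → pop False; jump. Stack: []
LOAD_FAST k → push 4. Stack: [4]
RETURN_VALUE → return 4.

4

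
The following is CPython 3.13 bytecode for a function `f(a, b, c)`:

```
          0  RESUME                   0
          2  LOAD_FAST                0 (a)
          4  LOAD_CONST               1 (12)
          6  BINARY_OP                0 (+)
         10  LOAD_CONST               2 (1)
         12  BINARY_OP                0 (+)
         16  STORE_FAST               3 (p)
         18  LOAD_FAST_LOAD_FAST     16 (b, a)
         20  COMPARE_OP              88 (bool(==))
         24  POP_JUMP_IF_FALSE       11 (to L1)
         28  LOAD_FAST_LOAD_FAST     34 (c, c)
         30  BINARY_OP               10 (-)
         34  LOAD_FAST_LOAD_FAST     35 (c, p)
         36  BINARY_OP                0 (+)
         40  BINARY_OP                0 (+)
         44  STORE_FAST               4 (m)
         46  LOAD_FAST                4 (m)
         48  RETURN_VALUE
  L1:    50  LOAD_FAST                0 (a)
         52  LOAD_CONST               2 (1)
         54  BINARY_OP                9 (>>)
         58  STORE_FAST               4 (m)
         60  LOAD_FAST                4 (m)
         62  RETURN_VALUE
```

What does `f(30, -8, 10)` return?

15

LOAD_FAST a → push 30. Stack: [30]
LOAD_CONST → push 12. Stack: [30, 12]
BINARY_OP + → 30 + 12 = 42. Stack: [42]
LOAD_CONST → push 1. Stack: [42, 1]
BINARY_OP + → 42 + 1 = 43. Stack: [43]
STORE_FAST p → p=43. Stack: []
LOAD_FAST_LOAD_FAST b,a → push -8,30. Stack: [-8, 30]
COMPARE_OP bool(==) → -8 vs 30 = False. Stack: [False]
POP_JUMP_IF_FALSE → pop False; jump. Stack: []
LOAD_FAST a → push 30. Stack: [30]
LOAD_CONST → push 1. Stack: [30, 1]
BINARY_OP >> → 30 >> 1 = 15. Stack: [15]
STORE_FAST m → m=15. Stack: []
LOAD_FAST m → push 15. Stack: [15]
RETURN_VALUE → return 15.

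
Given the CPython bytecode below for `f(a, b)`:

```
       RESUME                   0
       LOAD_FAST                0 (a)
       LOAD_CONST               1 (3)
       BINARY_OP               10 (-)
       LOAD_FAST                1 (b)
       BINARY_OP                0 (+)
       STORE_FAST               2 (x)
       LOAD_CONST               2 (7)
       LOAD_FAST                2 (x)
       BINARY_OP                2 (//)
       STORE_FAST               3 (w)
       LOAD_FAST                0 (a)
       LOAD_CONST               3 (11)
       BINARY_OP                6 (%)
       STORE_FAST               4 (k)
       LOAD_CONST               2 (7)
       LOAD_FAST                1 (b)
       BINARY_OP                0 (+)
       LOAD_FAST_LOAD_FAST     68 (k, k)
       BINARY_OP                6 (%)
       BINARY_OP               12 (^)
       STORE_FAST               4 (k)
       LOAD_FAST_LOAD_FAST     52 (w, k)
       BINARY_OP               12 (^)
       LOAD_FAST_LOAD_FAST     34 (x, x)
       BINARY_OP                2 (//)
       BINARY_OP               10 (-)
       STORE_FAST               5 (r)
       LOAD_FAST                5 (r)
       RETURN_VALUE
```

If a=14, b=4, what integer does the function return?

LOAD_FAST a → push 14. Stack: [14]
LOAD_CONST → push 3. Stack: [14, 3]
BINARY_OP - → 14 - 3 = 11. Stack: [11]
LOAD_FAST b → push 4. Stack: [11, 4]
BINARY_OP + → 11 + 4 = 15. Stack: [15]
STORE_FAST x → x=15. Stack: []
LOAD_CONST → push 7. Stack: [7]
LOAD_FAST x → push 15. Stack: [7, 15]
BINARY_OP // → 7 // 15 = 0. Stack: [0]
STORE_FAST w → w=0. Stack: []
LOAD_FAST a → push 14. Stack: [14]
LOAD_CONST → push 11. Stack: [14, 11]
BINARY_OP % → 14 % 11 = 3. Stack: [3]
STORE_FAST k → k=3. Stack: []
LOAD_CONST → push 7. Stack: [7]
LOAD_FAST b → push 4. Stack: [7, 4]
BINARY_OP + → 7 + 4 = 11. Stack: [11]
LOAD_FAST_LOAD_FAST k,k → push 3,3. Stack: [11, 3, 3]
BINARY_OP % → 3 % 3 = 0. Stack: [11, 0]
BINARY_OP ^ → 11 ^ 0 = 11. Stack: [11]
STORE_FAST k → k=11. Stack: []
LOAD_FAST_LOAD_FAST w,k → push 0,11. Stack: [0, 11]
BINARY_OP ^ → 0 ^ 11 = 11. Stack: [11]
LOAD_FAST_LOAD_FAST x,x → push 15,15. Stack: [11, 15, 15]
BINARY_OP // → 15 // 15 = 1. Stack: [11, 1]
BINARY_OP - → 11 - 1 = 10. Stack: [10]
STORE_FAST r → r=10. Stack: []
LOAD_FAST r → push 10. Stack: [10]
RETURN_VALUE → return 10.

10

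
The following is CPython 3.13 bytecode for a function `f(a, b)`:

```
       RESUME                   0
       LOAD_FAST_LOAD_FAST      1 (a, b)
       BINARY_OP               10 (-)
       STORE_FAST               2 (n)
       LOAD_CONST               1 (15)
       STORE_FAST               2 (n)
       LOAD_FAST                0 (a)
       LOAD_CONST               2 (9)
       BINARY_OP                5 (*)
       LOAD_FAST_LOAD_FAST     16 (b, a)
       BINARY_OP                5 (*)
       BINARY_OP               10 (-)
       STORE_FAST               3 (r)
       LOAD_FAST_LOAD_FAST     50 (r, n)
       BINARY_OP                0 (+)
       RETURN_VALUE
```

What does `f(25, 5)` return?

LOAD_FAST_LOAD_FAST a,b → push 25,5. Stack: [25, 5]
BINARY_OP - → 25 - 5 = 20. Stack: [20]
STORE_FAST n → n=20. Stack: []
LOAD_CONST → push 15. Stack: [15]
STORE_FAST n → n=15. Stack: []
LOAD_FAST a → push 25. Stack: [25]
LOAD_CONST → push 9. Stack: [25, 9]
BINARY_OP * → 25 * 9 = 225. Stack: [225]
LOAD_FAST_LOAD_FAST b,a → push 5,25. Stack: [225, 5, 25]
BINARY_OP * → 5 * 25 = 125. Stack: [225, 125]
BINARY_OP - → 225 - 125 = 100. Stack: [100]
STORE_FAST r → r=100. Stack: []
LOAD_FAST_LOAD_FAST r,n → push 100,15. Stack: [100, 15]
BINARY_OP + → 100 + 15 = 115. Stack: [115]
RETURN_VALUE → return 115.

115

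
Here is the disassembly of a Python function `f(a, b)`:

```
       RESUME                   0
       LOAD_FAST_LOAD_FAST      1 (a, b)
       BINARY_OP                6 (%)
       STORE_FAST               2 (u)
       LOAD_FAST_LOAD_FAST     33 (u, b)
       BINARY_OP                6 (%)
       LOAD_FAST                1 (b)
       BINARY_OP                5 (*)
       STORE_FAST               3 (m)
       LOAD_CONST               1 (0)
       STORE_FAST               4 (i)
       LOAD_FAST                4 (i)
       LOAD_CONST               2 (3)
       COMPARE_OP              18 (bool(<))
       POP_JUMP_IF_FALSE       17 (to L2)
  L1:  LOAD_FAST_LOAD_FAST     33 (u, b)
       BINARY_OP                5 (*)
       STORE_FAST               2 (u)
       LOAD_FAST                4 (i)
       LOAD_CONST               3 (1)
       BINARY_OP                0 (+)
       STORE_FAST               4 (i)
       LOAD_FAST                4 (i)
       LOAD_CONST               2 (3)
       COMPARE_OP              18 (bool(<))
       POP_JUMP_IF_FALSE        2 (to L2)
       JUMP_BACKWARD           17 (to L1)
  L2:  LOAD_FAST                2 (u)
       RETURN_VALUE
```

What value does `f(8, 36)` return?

LOAD_FAST_LOAD_FAST a,b → push 8,36. Stack: [8, 36]
BINARY_OP % → 8 % 36 = 8. Stack: [8]
STORE_FAST u → u=8. Stack: []
LOAD_FAST_LOAD_FAST u,b → push 8,36. Stack: [8, 36]
BINARY_OP % → 8 % 36 = 8. Stack: [8]
LOAD_FAST b → push 36. Stack: [8, 36]
BINARY_OP * → 8 * 36 = 288. Stack: [288]
STORE_FAST m → m=288. Stack: []
LOAD_CONST → push 0. Stack: [0]
STORE_FAST i → i=0. Stack: []
LOAD_FAST i → push 0. Stack: [0]
LOAD_CONST → push 3. Stack: [0, 3]
COMPARE_OP bool(<) → 0 vs 3 = True. Stack: [True]
POP_JUMP_IF_FALSE → pop True; no jump. Stack: []
LOAD_FAST_LOAD_FAST u,b → push 8,36. Stack: [8, 36]
BINARY_OP * → 8 * 36 = 288. Stack: [288]
STORE_FAST u → u=288. Stack: []
LOAD_FAST i → push 0. Stack: [0]
LOAD_CONST → push 1. Stack: [0, 1]
BINARY_OP + → 0 + 1 = 1. Stack: [1]
STORE_FAST i → i=1. Stack: []
LOAD_FAST i → push 1. Stack: [1]
LOAD_CONST → push 3. Stack: [1, 3]
COMPARE_OP bool(<) → 1 vs 3 = True. Stack: [True]
POP_JUMP_IF_FALSE → pop True; no jump. Stack: []
LOAD_FAST_LOAD_FAST u,b → push 288,36. Stack: [288, 36]
BINARY_OP * → 288 * 36 = 10368. Stack: [10368]
STORE_FAST u → u=10368. Stack: []
LOAD_FAST i → push 1. Stack: [1]
LOAD_CONST → push 1. Stack: [1, 1]
BINARY_OP + → 1 + 1 = 2. Stack: [2]
STORE_FAST i → i=2. Stack: []
LOAD_FAST i → push 2. Stack: [2]
LOAD_CONST → push 3. Stack: [2, 3]
COMPARE_OP bool(<) → 2 vs 3 = True. Stack: [True]
POP_JUMP_IF_FALSE → pop True; no jump. Stack: []
LOAD_FAST_LOAD_FAST u,b → push 10368,36. Stack: [10368, 36]
BINARY_OP * → 10368 * 36 = 373248. Stack: [373248]
STORE_FAST u → u=373248. Stack: []
LOAD_FAST i → push 2. Stack: [2]
LOAD_CONST → push 1. Stack: [2, 1]
BINARY_OP + → 2 + 1 = 3. Stack: [3]
STORE_FAST i → i=3. Stack: []
LOAD_FAST i → push 3. Stack: [3]
LOAD_CONST → push 3. Stack: [3, 3]
COMPARE_OP bool(<) → 3 vs 3 = False. Stack: [False]
POP_JUMP_IF_FALSE → pop False; jump. Stack: []
LOAD_FAST u → push 373248. Stack: [373248]
RETURN_VALUE → return 373248.

373248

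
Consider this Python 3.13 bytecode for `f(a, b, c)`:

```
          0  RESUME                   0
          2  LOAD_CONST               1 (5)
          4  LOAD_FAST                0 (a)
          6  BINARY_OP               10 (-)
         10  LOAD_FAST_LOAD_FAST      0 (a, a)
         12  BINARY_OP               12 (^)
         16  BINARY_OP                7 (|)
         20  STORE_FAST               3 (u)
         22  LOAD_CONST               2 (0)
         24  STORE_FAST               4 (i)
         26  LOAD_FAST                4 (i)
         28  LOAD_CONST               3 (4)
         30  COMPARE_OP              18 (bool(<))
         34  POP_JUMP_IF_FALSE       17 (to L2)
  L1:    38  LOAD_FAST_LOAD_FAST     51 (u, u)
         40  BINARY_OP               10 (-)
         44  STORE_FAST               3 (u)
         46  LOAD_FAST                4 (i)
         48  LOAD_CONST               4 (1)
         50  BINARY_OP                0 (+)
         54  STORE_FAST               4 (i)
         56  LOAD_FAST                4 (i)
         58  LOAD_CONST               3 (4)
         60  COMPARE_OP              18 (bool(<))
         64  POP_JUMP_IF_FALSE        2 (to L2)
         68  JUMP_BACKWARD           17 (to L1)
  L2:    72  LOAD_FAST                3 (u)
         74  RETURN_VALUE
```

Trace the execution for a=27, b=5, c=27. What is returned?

0

LOAD_CONST → push 5. Stack: [5]
LOAD_FAST a → push 27. Stack: [5, 27]
BINARY_OP - → 5 - 27 = -22. Stack: [-22]
LOAD_FAST_LOAD_FAST a,a → push 27,27. Stack: [-22, 27, 27]
BINARY_OP ^ → 27 ^ 27 = 0. Stack: [-22, 0]
BINARY_OP | → -22 | 0 = -22. Stack: [-22]
STORE_FAST u → u=-22. Stack: []
LOAD_CONST → push 0. Stack: [0]
STORE_FAST i → i=0. Stack: []
LOAD_FAST i → push 0. Stack: [0]
LOAD_CONST → push 4. Stack: [0, 4]
COMPARE_OP bool(<) → 0 vs 4 = True. Stack: [True]
POP_JUMP_IF_FALSE → pop True; no jump. Stack: []
LOAD_FAST_LOAD_FAST u,u → push -22,-22. Stack: [-22, -22]
BINARY_OP - → -22 - -22 = 0. Stack: [0]
STORE_FAST u → u=0. Stack: []
LOAD_FAST i → push 0. Stack: [0]
LOAD_CONST → push 1. Stack: [0, 1]
BINARY_OP + → 0 + 1 = 1. Stack: [1]
STORE_FAST i → i=1. Stack: []
LOAD_FAST i → push 1. Stack: [1]
LOAD_CONST → push 4. Stack: [1, 4]
COMPARE_OP bool(<) → 1 vs 4 = True. Stack: [True]
POP_JUMP_IF_FALSE → pop True; no jump. Stack: []
LOAD_FAST_LOAD_FAST u,u → push 0,0. Stack: [0, 0]
BINARY_OP - → 0 - 0 = 0. Stack: [0]
STORE_FAST u → u=0. Stack: []
LOAD_FAST i → push 1. Stack: [1]
LOAD_CONST → push 1. Stack: [1, 1]
BINARY_OP + → 1 + 1 = 2. Stack: [2]
STORE_FAST i → i=2. Stack: []
LOAD_FAST i → push 2. Stack: [2]
LOAD_CONST → push 4. Stack: [2, 4]
COMPARE_OP bool(<) → 2 vs 4 = True. Stack: [True]
POP_JUMP_IF_FALSE → pop True; no jump. Stack: []
LOAD_FAST_LOAD_FAST u,u → push 0,0. Stack: [0, 0]
BINARY_OP - → 0 - 0 = 0. Stack: [0]
STORE_FAST u → u=0. Stack: []
LOAD_FAST i → push 2. Stack: [2]
LOAD_CONST → push 1. Stack: [2, 1]
BINARY_OP + → 2 + 1 = 3. Stack: [3]
STORE_FAST i → i=3. Stack: []
LOAD_FAST i → push 3. Stack: [3]
LOAD_CONST → push 4. Stack: [3, 4]
COMPARE_OP bool(<) → 3 vs 4 = True. Stack: [True]
POP_JUMP_IF_FALSE → pop True; no jump. Stack: []
LOAD_FAST_LOAD_FAST u,u → push 0,0. Stack: [0, 0]
BINARY_OP - → 0 - 0 = 0. Stack: [0]
STORE_FAST u → u=0. Stack: []
LOAD_FAST i → push 3. Stack: [3]
LOAD_CONST → push 1. Stack: [3, 1]
BINARY_OP + → 3 + 1 = 4. Stack: [4]
STORE_FAST i → i=4. Stack: []
LOAD_FAST i → push 4. Stack: [4]
LOAD_CONST → push 4. Stack: [4, 4]
COMPARE_OP bool(<) → 4 vs 4 = False. Stack: [False]
POP_JUMP_IF_FALSE → pop False; jump. Stack: []
LOAD_FAST u → push 0. Stack: [0]
RETURN_VALUE → return 0.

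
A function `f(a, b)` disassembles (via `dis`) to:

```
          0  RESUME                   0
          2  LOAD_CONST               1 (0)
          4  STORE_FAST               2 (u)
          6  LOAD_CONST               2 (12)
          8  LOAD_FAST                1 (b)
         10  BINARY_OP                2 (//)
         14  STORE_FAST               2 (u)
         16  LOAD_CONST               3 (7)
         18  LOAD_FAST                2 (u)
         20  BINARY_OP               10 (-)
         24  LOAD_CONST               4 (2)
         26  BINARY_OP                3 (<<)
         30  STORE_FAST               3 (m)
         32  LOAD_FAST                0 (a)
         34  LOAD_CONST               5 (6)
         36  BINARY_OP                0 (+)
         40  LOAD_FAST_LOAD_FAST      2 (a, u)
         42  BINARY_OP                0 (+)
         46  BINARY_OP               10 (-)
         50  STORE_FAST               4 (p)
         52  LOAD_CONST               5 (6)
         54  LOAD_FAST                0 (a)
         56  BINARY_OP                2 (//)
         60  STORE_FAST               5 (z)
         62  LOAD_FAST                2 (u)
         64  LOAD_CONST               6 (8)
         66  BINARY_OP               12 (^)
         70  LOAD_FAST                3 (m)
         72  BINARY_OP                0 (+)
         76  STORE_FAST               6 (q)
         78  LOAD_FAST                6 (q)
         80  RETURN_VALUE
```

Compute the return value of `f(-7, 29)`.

36

LOAD_CONST → push 0. Stack: [0]
STORE_FAST u → u=0. Stack: []
LOAD_CONST → push 12. Stack: [12]
LOAD_FAST b → push 29. Stack: [12, 29]
BINARY_OP // → 12 // 29 = 0. Stack: [0]
STORE_FAST u → u=0. Stack: []
LOAD_CONST → push 7. Stack: [7]
LOAD_FAST u → push 0. Stack: [7, 0]
BINARY_OP - → 7 - 0 = 7. Stack: [7]
LOAD_CONST → push 2. Stack: [7, 2]
BINARY_OP << → 7 << 2 = 28. Stack: [28]
STORE_FAST m → m=28. Stack: []
LOAD_FAST a → push -7. Stack: [-7]
LOAD_CONST → push 6. Stack: [-7, 6]
BINARY_OP + → -7 + 6 = -1. Stack: [-1]
LOAD_FAST_LOAD_FAST a,u → push -7,0. Stack: [-1, -7, 0]
BINARY_OP + → -7 + 0 = -7. Stack: [-1, -7]
BINARY_OP - → -1 - -7 = 6. Stack: [6]
STORE_FAST p → p=6. Stack: []
LOAD_CONST → push 6. Stack: [6]
LOAD_FAST a → push -7. Stack: [6, -7]
BINARY_OP // → 6 // -7 = -1. Stack: [-1]
STORE_FAST z → z=-1. Stack: []
LOAD_FAST u → push 0. Stack: [0]
LOAD_CONST → push 8. Stack: [0, 8]
BINARY_OP ^ → 0 ^ 8 = 8. Stack: [8]
LOAD_FAST m → push 28. Stack: [8, 28]
BINARY_OP + → 8 + 28 = 36. Stack: [36]
STORE_FAST q → q=36. Stack: []
LOAD_FAST q → push 36. Stack: [36]
RETURN_VALUE → return 36.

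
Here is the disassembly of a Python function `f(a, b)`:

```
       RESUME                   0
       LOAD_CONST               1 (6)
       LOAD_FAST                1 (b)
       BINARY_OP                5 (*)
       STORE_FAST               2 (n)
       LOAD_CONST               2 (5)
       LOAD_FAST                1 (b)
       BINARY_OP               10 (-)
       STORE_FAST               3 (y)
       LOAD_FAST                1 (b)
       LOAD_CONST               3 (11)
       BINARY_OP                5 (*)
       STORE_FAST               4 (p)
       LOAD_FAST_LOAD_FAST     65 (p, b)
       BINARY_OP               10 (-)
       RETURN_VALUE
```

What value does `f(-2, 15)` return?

LOAD_CONST → push 6. Stack: [6]
LOAD_FAST b → push 15. Stack: [6, 15]
BINARY_OP * → 6 * 15 = 90. Stack: [90]
STORE_FAST n → n=90. Stack: []
LOAD_CONST → push 5. Stack: [5]
LOAD_FAST b → push 15. Stack: [5, 15]
BINARY_OP - → 5 - 15 = -10. Stack: [-10]
STORE_FAST y → y=-10. Stack: []
LOAD_FAST b → push 15. Stack: [15]
LOAD_CONST → push 11. Stack: [15, 11]
BINARY_OP * → 15 * 11 = 165. Stack: [165]
STORE_FAST p → p=165. Stack: []
LOAD_FAST_LOAD_FAST p,b → push 165,15. Stack: [165, 15]
BINARY_OP - → 165 - 15 = 150. Stack: [150]
RETURN_VALUE → return 150.

150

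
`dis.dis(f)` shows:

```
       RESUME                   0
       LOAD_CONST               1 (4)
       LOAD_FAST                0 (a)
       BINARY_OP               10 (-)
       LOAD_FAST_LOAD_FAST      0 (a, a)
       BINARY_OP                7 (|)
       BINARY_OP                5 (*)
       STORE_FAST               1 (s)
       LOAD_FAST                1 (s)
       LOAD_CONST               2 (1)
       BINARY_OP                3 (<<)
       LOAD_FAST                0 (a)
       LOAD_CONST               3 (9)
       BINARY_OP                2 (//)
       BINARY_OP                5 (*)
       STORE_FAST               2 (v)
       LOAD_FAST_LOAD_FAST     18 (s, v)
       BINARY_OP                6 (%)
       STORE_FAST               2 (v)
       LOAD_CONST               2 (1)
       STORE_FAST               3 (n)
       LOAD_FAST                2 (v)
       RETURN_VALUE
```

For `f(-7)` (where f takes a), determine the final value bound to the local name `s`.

LOAD_CONST → push 4. Stack: [4]
LOAD_FAST a → push -7. Stack: [4, -7]
BINARY_OP - → 4 - -7 = 11. Stack: [11]
LOAD_FAST_LOAD_FAST a,a → push -7,-7. Stack: [11, -7, -7]
BINARY_OP | → -7 | -7 = -7. Stack: [11, -7]
BINARY_OP * → 11 * -7 = -77. Stack: [-77]
STORE_FAST s → s=-77. Stack: []
LOAD_FAST s → push -77. Stack: [-77]
LOAD_CONST → push 1. Stack: [-77, 1]
BINARY_OP << → -77 << 1 = -154. Stack: [-154]
LOAD_FAST a → push -7. Stack: [-154, -7]
LOAD_CONST → push 9. Stack: [-154, -7, 9]
BINARY_OP // → -7 // 9 = -1. Stack: [-154, -1]
BINARY_OP * → -154 * -1 = 154. Stack: [154]
STORE_FAST v → v=154. Stack: []
LOAD_FAST_LOAD_FAST s,v → push -77,154. Stack: [-77, 154]
BINARY_OP % → -77 % 154 = 77. Stack: [77]
STORE_FAST v → v=77. Stack: []
LOAD_CONST → push 1. Stack: [1]
STORE_FAST n → n=1. Stack: []
LOAD_FAST v → push 77. Stack: [77]
RETURN_VALUE → return 77.

-77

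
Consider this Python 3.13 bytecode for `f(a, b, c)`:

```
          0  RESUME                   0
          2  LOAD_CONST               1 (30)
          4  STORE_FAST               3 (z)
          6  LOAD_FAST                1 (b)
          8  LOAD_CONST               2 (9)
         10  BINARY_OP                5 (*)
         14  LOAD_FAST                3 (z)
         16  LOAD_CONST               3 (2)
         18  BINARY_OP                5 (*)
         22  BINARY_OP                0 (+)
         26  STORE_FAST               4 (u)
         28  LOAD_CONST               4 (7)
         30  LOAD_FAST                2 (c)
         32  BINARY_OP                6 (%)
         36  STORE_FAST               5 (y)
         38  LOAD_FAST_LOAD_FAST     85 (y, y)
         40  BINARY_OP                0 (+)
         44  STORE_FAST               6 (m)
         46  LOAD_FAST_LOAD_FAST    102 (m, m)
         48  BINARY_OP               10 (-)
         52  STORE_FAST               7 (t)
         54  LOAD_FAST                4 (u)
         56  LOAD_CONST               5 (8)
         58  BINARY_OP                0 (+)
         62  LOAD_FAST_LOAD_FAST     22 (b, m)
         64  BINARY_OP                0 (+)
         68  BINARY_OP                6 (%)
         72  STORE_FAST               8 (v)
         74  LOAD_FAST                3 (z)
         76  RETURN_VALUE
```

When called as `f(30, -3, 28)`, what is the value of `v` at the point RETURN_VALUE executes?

LOAD_CONST → push 30. Stack: [30]
STORE_FAST z → z=30. Stack: []
LOAD_FAST b → push -3. Stack: [-3]
LOAD_CONST → push 9. Stack: [-3, 9]
BINARY_OP * → -3 * 9 = -27. Stack: [-27]
LOAD_FAST z → push 30. Stack: [-27, 30]
LOAD_CONST → push 2. Stack: [-27, 30, 2]
BINARY_OP * → 30 * 2 = 60. Stack: [-27, 60]
BINARY_OP + → -27 + 60 = 33. Stack: [33]
STORE_FAST u → u=33. Stack: []
LOAD_CONST → push 7. Stack: [7]
LOAD_FAST c → push 28. Stack: [7, 28]
BINARY_OP % → 7 % 28 = 7. Stack: [7]
STORE_FAST y → y=7. Stack: []
LOAD_FAST_LOAD_FAST y,y → push 7,7. Stack: [7, 7]
BINARY_OP + → 7 + 7 = 14. Stack: [14]
STORE_FAST m → m=14. Stack: []
LOAD_FAST_LOAD_FAST m,m → push 14,14. Stack: [14, 14]
BINARY_OP - → 14 - 14 = 0. Stack: [0]
STORE_FAST t → t=0. Stack: []
LOAD_FAST u → push 33. Stack: [33]
LOAD_CONST → push 8. Stack: [33, 8]
BINARY_OP + → 33 + 8 = 41. Stack: [41]
LOAD_FAST_LOAD_FAST b,m → push -3,14. Stack: [41, -3, 14]
BINARY_OP + → -3 + 14 = 11. Stack: [41, 11]
BINARY_OP % → 41 % 11 = 8. Stack: [8]
STORE_FAST v → v=8. Stack: []
LOAD_FAST z → push 30. Stack: [30]
RETURN_VALUE → return 30.

8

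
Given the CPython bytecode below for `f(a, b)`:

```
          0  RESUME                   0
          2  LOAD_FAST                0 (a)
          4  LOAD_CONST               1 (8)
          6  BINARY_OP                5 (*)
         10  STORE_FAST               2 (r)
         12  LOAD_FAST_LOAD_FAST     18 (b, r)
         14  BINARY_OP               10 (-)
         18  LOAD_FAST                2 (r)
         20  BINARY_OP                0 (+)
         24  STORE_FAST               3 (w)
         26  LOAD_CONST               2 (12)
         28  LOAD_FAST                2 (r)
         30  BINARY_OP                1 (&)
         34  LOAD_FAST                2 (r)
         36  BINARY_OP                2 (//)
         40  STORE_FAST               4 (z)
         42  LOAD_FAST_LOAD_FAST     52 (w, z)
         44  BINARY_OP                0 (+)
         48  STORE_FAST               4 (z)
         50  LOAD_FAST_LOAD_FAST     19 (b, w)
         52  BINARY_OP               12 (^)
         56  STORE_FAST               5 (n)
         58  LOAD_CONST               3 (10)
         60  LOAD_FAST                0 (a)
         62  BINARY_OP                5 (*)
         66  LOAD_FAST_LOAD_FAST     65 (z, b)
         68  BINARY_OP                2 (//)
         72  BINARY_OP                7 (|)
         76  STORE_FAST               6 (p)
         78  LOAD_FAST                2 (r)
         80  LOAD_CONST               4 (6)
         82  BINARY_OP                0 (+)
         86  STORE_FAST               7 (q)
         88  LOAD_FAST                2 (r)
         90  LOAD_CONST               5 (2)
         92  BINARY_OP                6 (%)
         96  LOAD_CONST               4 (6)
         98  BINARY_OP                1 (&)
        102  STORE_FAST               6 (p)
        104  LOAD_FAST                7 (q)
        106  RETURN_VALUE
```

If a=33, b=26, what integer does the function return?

270

LOAD_FAST a → push 33. Stack: [33]
LOAD_CONST → push 8. Stack: [33, 8]
BINARY_OP * → 33 * 8 = 264. Stack: [264]
STORE_FAST r → r=264. Stack: []
LOAD_FAST_LOAD_FAST b,r → push 26,264. Stack: [26, 264]
BINARY_OP - → 26 - 264 = -238. Stack: [-238]
LOAD_FAST r → push 264. Stack: [-238, 264]
BINARY_OP + → -238 + 264 = 26. Stack: [26]
STORE_FAST w → w=26. Stack: []
LOAD_CONST → push 12. Stack: [12]
LOAD_FAST r → push 264. Stack: [12, 264]
BINARY_OP & → 12 & 264 = 8. Stack: [8]
LOAD_FAST r → push 264. Stack: [8, 264]
BINARY_OP // → 8 // 264 = 0. Stack: [0]
STORE_FAST z → z=0. Stack: []
LOAD_FAST_LOAD_FAST w,z → push 26,0. Stack: [26, 0]
BINARY_OP + → 26 + 0 = 26. Stack: [26]
STORE_FAST z → z=26. Stack: []
LOAD_FAST_LOAD_FAST b,w → push 26,26. Stack: [26, 26]
BINARY_OP ^ → 26 ^ 26 = 0. Stack: [0]
STORE_FAST n → n=0. Stack: []
LOAD_CONST → push 10. Stack: [10]
LOAD_FAST a → push 33. Stack: [10, 33]
BINARY_OP * → 10 * 33 = 330. Stack: [330]
LOAD_FAST_LOAD_FAST z,b → push 26,26. Stack: [330, 26, 26]
BINARY_OP // → 26 // 26 = 1. Stack: [330, 1]
BINARY_OP | → 330 | 1 = 331. Stack: [331]
STORE_FAST p → p=331. Stack: []
LOAD_FAST r → push 264. Stack: [264]
LOAD_CONST → push 6. Stack: [264, 6]
BINARY_OP + → 264 + 6 = 270. Stack: [270]
STORE_FAST q → q=270. Stack: []
LOAD_FAST r → push 264. Stack: [264]
LOAD_CONST → push 2. Stack: [264, 2]
BINARY_OP % → 264 % 2 = 0. Stack: [0]
LOAD_CONST → push 6. Stack: [0, 6]
BINARY_OP & → 0 & 6 = 0. Stack: [0]
STORE_FAST p → p=0. Stack: []
LOAD_FAST q → push 270. Stack: [270]
RETURN_VALUE → return 270.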